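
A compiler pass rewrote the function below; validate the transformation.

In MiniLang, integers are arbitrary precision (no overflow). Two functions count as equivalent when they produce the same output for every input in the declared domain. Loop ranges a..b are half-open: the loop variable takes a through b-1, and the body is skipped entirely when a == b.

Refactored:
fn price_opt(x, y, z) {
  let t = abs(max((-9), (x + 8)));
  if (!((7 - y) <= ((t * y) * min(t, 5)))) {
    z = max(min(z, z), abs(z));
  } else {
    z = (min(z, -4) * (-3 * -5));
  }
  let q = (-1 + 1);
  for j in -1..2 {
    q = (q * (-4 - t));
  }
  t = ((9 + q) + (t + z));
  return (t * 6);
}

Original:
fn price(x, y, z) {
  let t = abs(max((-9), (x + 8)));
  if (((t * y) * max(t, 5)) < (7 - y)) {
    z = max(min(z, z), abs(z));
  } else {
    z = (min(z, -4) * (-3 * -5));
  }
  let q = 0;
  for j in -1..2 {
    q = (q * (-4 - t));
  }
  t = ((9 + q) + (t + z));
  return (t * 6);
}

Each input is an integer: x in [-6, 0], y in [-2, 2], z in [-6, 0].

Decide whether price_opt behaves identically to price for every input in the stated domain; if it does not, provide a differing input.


These are not equivalent — on x=-6, y=1, z=-6 the outputs split (-474 vs 102).
price: t = 2; (((t * y) * max(t, 5)) < (7 - y)) -> false; z = -90; q = 0; [j=-1]; q = 0; [j=0]; q = 0; [j=1]; q = 0; t = -79; return -474
price_opt: t = 2; (!((7 - y) <= ((t * y) * min(t, 5)))) -> true; z = 6; q = 0; [j=-1]; q = 0; [j=0]; q = 0; [j=1]; q = 0; t = 17; return 102
verdict: not equivalent; witness: x=-6, y=1, z=-6


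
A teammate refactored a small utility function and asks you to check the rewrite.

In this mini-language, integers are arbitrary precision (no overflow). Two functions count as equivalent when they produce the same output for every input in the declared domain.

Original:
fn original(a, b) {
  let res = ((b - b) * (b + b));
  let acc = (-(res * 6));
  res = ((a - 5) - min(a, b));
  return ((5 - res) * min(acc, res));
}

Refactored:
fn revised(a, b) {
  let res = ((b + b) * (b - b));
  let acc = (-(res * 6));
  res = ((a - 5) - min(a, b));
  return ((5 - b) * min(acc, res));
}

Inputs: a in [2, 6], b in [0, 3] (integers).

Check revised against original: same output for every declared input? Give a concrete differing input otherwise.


Try a=2, b=0.
original: res becomes 0; next acc becomes 0; next res becomes -3; next final value -24
revised: res becomes 0; next acc becomes 0; next res becomes -3; next final value -15
-24 against -15: the behavior changed.
verdict: not equivalent; witness: a=2, b=0


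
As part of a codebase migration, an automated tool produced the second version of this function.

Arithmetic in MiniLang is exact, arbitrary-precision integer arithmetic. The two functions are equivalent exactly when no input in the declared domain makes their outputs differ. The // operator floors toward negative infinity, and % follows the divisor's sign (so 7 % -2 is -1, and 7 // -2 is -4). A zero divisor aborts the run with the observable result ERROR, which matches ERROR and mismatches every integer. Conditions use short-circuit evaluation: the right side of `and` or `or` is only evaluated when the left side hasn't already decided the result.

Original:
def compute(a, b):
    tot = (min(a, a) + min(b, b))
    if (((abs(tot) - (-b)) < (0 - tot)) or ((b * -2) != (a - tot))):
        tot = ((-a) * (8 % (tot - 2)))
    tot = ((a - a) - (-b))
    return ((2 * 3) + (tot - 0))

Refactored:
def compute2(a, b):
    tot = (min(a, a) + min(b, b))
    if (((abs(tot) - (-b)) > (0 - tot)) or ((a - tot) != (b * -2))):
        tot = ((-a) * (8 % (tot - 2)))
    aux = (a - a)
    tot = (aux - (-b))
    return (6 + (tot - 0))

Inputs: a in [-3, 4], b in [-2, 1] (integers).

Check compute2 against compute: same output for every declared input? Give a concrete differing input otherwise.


Try a=2, b=0.
compute: tot := 2 | (((abs(tot) - (-b)) < (0 - tot)) or ((b * -2) != (a - tot))): false | tot := 0 | result 6
compute2: tot := 2 | (((abs(tot) - (-b)) > (0 - tot)) or ((a - tot) != (b * -2))): true | divide-by-zero, output ERROR
6 != ERROR, so the rewrite changes behavior.
verdict: not equivalent; witness: a=2, b=0


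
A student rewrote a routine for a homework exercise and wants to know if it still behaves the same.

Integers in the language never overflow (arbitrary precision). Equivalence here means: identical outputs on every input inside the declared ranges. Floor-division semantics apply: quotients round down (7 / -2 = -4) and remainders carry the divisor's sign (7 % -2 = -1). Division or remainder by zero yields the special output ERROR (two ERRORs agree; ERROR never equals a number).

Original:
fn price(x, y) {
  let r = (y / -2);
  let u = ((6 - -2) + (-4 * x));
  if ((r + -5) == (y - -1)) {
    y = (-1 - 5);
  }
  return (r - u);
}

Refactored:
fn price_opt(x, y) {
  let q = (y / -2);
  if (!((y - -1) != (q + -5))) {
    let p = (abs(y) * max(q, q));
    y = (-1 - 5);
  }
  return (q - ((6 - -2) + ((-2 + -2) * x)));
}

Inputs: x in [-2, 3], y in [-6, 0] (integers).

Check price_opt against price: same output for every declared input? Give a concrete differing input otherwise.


Behavior is preserved: although boolean connective usage differs, and local variable names differ, and constant usage differs, and arithmetic usage differs, and min/max/abs usage differs, and comparison usage differs, the outputs never diverge.
As a probe, take x=1, y=-5: price runs r becomes 2; next u becomes 4; next ((r + -5) == (y - -1)) evaluates to false; next final value -2; price_opt runs q becomes 2; next (!((y - -1) != (q + -5))) evaluates to false; next final value -2; both end at -2.
An exhaustive pass over the 42 declared inputs shows identical outputs.
verdict: equivalent


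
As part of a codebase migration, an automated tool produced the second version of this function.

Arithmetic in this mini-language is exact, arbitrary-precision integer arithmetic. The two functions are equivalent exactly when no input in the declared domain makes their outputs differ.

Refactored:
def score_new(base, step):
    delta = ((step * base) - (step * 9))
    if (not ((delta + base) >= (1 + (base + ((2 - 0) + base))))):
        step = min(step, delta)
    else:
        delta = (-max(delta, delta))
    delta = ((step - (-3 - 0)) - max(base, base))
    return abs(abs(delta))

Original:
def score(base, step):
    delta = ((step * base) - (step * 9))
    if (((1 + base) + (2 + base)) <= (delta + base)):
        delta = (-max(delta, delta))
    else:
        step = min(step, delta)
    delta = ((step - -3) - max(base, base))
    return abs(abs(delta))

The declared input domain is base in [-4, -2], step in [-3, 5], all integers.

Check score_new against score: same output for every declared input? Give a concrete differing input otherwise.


Comparing the listings, the differences include: constant usage differs, and arithmetic usage differs, and comparison usage differs, and boolean connective usage differs.
As a probe, take base=-4, step=2: score runs delta := -26 | (((1 + base) + (2 + base)) <= (delta + base)): false | step := -26 | delta := -19 | result 19; score_new runs delta := -26 | (not ((delta + base) >= (1 + (base + ((2 - 0) + base))))): true | step := -26 | delta := -19 | result 19; both end at 19.
An exhaustive pass over the 27 declared inputs shows identical outputs.
verdict: equivalent


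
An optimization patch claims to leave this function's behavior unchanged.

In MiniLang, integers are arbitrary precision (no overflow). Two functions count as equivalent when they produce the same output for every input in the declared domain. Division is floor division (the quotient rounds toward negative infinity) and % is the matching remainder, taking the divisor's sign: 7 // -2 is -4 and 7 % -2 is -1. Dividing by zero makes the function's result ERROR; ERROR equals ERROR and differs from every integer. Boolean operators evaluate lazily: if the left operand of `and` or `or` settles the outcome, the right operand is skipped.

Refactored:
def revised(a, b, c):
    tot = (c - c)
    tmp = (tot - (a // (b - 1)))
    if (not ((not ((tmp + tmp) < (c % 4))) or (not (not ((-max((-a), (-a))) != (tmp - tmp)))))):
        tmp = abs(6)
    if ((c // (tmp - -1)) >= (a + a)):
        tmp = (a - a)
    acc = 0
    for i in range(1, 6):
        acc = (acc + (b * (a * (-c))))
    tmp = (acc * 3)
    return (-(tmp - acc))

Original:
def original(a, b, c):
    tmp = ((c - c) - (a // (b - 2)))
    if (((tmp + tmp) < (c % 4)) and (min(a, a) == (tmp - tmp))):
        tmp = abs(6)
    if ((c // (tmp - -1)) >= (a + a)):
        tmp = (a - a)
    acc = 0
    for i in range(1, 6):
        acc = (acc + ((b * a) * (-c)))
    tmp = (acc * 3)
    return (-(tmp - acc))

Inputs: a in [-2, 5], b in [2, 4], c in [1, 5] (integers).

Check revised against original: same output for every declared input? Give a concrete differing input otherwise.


The rewrite breaks on a=-2, b=2, c=1, where the results are ERROR and -40.
original: a zero divisor aborts: ERROR
revised: tot=0, then tmp=2, then (not ((not ((tmp + tmp) < (c % 4))) or (not (not ((-max((-a), (-a))) != (tmp - tmp)))))) is false, then ((c // (tmp - -1)) >= (a + a)) is true, then tmp=0, then acc=0, then (i=1), then acc=4, then (i=2), then acc=8, then (i=3), then acc=12, then (i=4), then acc=16, then (i=5), then acc=20, then tmp=60, then returns -40
verdict: not equivalent; witness: a=-2, b=2, c=1


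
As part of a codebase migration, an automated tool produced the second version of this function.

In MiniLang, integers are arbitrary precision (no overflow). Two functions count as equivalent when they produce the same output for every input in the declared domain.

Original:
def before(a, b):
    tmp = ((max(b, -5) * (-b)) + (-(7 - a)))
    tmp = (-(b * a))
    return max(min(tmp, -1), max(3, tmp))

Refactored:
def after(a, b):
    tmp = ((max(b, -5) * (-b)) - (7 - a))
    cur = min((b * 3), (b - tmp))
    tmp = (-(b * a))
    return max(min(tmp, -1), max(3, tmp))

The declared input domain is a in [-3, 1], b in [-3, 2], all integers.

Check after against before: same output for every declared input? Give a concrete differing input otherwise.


Equivalent — the differences include arithmetic usage differs; and min/max/abs usage differs; and statement counts differ; and constant usage differs; and local variable names differ, yet no declared input distinguishes the two.
One worked example (a=-2, b=2) — before: tmp := -13 | tmp := 4 | result 4; after: tmp := -13 | cur := 6 | tmp := 4 | result 4; agreement on 4.
Across all 30 domain points the two functions coincide.
verdict: equivalent


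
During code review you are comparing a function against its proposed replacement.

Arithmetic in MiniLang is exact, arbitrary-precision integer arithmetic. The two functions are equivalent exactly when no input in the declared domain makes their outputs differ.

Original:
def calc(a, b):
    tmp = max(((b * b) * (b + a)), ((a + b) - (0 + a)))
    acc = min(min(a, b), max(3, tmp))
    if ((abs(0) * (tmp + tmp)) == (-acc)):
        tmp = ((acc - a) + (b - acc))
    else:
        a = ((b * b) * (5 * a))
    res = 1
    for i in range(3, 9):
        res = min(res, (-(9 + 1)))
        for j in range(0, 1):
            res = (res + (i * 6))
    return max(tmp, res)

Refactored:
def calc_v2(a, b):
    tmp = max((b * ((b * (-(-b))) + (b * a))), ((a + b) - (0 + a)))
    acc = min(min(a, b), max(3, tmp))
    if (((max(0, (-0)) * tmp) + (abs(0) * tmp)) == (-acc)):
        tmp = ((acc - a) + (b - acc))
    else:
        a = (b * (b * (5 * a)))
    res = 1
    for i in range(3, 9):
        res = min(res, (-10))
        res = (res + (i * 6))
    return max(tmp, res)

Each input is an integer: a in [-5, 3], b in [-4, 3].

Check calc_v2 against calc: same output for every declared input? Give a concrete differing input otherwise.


This is a faithful refactor — local variable names differ, plus constant usage differs, plus min/max/abs usage differs, plus arithmetic usage differs, plus loop structure differs, plus statement counts differ, but the computed results match everywhere.
Spot check at a=3, b=0 — calc: tmp=0, then acc=0, then ((abs(0) * (tmp + tmp)) == (-acc)) is true, then tmp=-3, then res=1, then (i=3), then res=-10, then (j=0), then res=8, then (i=4), then res=-10, then (j=0), then res=14, then (i=5), then res=-10, then (j=0), then res=20, then (i=6), then res=-10, then (j=0), then res=26, then (i=7), then res=-10, then (j=0), then res=32, then (i=8), then res=-10, then (j=0), then res=38, then returns 38. calc_v2: tmp=0, then acc=0, then (((max(0, (-0)) * tmp) + (abs(0) * tmp)) == (-acc)) is true, then tmp=-3, then res=1, then (i=3), then res=-10, then res=8, then (i=4), then res=-10, then res=14, then (i=5), then res=-10, then res=20, then (i=6), then res=-10, then res=26, then (i=7), then res=-10, then res=32, then (i=8), then res=-10, then res=38, then returns 38. Both give 38.
Every one of the 72 inputs gives matching results.
verdict: equivalent


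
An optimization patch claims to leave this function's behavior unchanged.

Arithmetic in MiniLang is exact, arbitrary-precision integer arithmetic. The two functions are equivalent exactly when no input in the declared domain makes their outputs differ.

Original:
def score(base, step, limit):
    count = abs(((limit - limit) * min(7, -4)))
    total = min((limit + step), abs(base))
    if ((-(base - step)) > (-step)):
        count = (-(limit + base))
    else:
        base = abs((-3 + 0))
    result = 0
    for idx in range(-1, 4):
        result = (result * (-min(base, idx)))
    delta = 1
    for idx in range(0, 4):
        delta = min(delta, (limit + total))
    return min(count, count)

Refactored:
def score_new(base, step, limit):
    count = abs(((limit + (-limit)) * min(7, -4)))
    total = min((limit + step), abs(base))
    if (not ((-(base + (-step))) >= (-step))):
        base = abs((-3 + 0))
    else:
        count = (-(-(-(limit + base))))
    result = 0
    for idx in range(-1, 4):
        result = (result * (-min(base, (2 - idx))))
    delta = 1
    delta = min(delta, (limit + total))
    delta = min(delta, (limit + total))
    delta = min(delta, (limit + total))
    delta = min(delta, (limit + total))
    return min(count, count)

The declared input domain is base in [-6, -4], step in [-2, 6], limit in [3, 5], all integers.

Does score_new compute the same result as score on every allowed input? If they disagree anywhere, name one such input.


Evaluate both at base=-4, step=-2, limit=3.
score: count becomes 0; next total becomes 1; next ((-(base - step)) > (-step)) evaluates to false; next base becomes 3; next result becomes 0; next at idx=-1:; next result becomes 0; next at idx=0:; next result becomes 0; next at idx=1:; next result becomes 0; next at idx=2:; next result becomes 0; next at idx=3:; next result becomes 0; next delta becomes 1; next at idx=0:; next delta becomes 1; next at idx=1:; next delta becomes 1; next at idx=2:; next delta becomes 1; next at idx=3:; next delta becomes 1; next final value 0
score_new: count becomes 0; next total becomes 1; next (not ((-(base + (-step))) >= (-step))) evaluates to false; next count becomes 1; next result becomes 0; next at idx=-1:; next result becomes 0; next at idx=0:; next result becomes 0; next at idx=1:; next result becomes 0; next at idx=2:; next result becomes 0; next at idx=3:; next result becomes 0; next delta becomes 1; next delta becomes 1; next delta becomes 1; next delta becomes 1; next delta becomes 1; next final value 1
0 != 1, so the rewrite changes behavior.
verdict: not equivalent; witness: base=-4, step=-2, limit=3


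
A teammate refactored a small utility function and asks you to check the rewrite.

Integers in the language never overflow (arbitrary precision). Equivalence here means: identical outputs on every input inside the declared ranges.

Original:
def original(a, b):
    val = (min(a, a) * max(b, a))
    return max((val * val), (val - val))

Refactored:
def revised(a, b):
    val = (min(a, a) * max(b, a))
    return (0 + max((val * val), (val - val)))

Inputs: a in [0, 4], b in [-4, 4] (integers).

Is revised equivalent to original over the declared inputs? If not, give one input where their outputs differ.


This is a faithful refactor — constant usage differs; and arithmetic usage differs, but the computed results match everywhere.
Tracing a=2, b=0: original: val=4, then returns 16 | revised: val=4, then returns 16 — matching result 16.
An exhaustive pass over the 45 declared inputs shows identical outputs.
verdict: equivalent


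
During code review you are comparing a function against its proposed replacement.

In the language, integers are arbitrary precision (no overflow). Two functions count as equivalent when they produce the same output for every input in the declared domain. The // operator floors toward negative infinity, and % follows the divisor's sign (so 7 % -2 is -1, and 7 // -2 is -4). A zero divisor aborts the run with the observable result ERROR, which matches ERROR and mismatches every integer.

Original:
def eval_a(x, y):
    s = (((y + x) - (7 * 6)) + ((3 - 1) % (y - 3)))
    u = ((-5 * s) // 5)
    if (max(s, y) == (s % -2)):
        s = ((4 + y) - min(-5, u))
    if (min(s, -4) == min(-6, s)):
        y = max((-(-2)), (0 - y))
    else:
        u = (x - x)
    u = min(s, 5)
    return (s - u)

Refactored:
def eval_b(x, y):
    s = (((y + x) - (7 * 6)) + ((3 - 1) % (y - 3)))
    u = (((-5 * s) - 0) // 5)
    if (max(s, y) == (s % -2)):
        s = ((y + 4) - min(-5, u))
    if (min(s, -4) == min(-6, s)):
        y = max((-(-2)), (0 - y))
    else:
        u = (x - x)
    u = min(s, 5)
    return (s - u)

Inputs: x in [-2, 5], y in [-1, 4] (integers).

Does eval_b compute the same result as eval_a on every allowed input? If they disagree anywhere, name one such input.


Side by side, the visible changes include: arithmetic usage differs; and constant usage differs.
Spot check at x=-1, y=1 — eval_a: s := -42 | u := 42 | (max(s, y) == (s % -2)): false | (min(s, -4) == min(-6, s)): true | y := 2 | u := -42 | result 0. eval_b: s := -42 | u := 42 | (max(s, y) == (s % -2)): false | (min(s, -4) == min(-6, s)): true | y := 2 | u := -42 | result 0. Both give 0.
Sweeping the whole domain (48 inputs) finds no disagreement.
verdict: equivalent


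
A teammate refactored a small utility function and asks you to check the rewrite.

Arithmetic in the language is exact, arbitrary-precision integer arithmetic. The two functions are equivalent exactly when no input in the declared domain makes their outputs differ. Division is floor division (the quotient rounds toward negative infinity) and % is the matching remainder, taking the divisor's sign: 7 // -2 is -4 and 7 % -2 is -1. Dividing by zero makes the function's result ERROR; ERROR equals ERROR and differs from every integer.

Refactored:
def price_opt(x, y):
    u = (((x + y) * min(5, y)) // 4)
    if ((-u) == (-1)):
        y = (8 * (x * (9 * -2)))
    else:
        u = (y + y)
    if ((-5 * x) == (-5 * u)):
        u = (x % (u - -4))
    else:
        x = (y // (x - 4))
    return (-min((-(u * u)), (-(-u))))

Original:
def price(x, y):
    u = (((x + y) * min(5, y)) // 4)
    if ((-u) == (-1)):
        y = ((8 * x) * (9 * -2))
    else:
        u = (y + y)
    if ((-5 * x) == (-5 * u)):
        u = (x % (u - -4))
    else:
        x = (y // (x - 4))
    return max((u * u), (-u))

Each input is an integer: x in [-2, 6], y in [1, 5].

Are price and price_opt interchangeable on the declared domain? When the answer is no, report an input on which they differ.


Changes here: min/max/abs usage differs; the full 45-point sweep finds no disagreement.
verdict: equivalent


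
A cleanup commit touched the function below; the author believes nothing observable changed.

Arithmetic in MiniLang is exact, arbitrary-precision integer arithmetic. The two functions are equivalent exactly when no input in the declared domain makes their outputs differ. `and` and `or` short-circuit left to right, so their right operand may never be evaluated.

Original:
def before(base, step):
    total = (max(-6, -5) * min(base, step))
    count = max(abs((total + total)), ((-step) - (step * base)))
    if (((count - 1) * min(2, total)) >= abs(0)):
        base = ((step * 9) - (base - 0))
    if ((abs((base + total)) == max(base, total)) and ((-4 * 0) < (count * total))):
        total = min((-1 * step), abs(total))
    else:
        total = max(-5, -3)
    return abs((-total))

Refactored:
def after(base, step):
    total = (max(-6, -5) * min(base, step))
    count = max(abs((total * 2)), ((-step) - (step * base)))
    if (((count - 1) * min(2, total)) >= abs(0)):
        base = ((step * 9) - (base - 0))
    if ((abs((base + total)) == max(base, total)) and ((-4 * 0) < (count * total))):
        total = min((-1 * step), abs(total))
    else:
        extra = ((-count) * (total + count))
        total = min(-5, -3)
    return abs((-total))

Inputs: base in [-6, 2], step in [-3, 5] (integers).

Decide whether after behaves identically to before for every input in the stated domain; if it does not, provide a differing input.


Not equivalent: base=-6, step=-3 separates them (3 vs 5).
before: total=30, then count=60, then (((count - 1) * min(2, total)) >= abs(0)) is true, then base=-21, then ((abs((base + total)) == max(base, total)) and ((-4 * 0) < (count * total))) is false, then total=-3, then returns 3
after: total=30, then count=60, then (((count - 1) * min(2, total)) >= abs(0)) is true, then base=-21, then ((abs((base + total)) == max(base, total)) and ((-4 * 0) < (count * total))) is false, then extra=-5400, then total=-5, then returns 5
verdict: not equivalent; witness: base=-6, step=-3


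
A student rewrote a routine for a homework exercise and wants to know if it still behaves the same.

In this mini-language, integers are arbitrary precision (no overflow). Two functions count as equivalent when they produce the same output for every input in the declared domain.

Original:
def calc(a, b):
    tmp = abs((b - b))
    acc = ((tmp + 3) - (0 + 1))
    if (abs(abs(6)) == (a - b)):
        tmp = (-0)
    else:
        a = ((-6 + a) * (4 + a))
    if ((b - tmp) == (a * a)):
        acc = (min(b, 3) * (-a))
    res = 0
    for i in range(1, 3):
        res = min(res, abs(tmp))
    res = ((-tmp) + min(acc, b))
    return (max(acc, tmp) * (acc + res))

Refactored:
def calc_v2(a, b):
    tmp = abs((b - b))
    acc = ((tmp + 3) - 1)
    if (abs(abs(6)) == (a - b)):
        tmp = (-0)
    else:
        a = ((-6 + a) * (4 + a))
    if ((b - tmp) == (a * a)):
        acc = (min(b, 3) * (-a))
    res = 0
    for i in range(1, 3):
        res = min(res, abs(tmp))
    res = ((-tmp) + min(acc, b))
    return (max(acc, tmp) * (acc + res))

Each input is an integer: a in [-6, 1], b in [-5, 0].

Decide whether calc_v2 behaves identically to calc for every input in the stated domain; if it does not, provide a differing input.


Reading the diff, among the changes: arithmetic usage differs; constant usage differs.
Tracing a=-2, b=-1: calc: tmp=0, then acc=2, then (abs(abs(6)) == (a - b)) is false, then a=-16, then ((b - tmp) == (a * a)) is false, then res=0, then (i=1), then res=0, then (i=2), then res=0, then res=-1, then returns 2 | calc_v2: tmp=0, then acc=2, then (abs(abs(6)) == (a - b)) is false, then a=-16, then ((b - tmp) == (a * a)) is false, then res=0, then (i=1), then res=0, then (i=2), then res=0, then res=-1, then returns 2 — matching result 2.
Every one of the 48 inputs gives matching results.
verdict: equivalent


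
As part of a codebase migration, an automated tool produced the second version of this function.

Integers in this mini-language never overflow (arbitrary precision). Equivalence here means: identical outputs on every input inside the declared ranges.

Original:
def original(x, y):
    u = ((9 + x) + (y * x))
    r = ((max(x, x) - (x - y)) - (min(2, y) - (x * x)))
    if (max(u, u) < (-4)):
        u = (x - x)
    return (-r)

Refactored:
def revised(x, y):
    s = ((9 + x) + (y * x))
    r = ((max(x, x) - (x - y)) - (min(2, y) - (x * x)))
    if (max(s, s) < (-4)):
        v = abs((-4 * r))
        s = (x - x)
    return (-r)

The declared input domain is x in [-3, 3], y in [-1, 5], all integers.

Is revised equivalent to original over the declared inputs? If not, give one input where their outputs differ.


The two versions differ — the changes include statement counts differ; also constant usage differs; also local variable names differ; also min/max/abs usage differs; also arithmetic usage differs.
Tracing x=-2, y=0: original: u=7, then r=4, then (max(u, u) < (-4)) is false, then returns -4 | revised: s=7, then r=4, then (max(s, s) < (-4)) is false, then returns -4 — matching result -4.
An exhaustive pass over the 49 declared inputs shows identical outputs.
verdict: equivalent


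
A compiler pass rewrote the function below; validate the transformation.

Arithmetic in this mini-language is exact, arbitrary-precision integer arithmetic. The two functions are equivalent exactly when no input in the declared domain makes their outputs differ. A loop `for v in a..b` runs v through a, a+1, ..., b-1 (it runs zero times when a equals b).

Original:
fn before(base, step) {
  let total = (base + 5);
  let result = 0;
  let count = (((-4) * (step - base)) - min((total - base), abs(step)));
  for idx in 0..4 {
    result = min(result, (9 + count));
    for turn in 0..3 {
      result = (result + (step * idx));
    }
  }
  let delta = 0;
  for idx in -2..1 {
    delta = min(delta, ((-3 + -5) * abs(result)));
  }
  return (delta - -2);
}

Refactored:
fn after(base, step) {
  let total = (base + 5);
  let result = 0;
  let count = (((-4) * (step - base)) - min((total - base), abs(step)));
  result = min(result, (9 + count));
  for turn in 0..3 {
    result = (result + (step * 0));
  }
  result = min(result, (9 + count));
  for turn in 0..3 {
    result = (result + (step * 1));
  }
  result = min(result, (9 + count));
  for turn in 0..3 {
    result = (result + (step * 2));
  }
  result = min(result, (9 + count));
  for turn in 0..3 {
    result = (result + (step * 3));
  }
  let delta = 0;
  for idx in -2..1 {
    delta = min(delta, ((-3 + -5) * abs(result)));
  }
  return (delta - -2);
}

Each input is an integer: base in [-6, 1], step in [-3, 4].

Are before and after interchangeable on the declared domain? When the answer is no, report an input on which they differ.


Changes here: constant usage differs; also min/max/abs usage differs; also arithmetic usage differs; also loop structure differs; also statement counts differ; the full 64-point sweep finds no disagreement.
verdict: equivalent


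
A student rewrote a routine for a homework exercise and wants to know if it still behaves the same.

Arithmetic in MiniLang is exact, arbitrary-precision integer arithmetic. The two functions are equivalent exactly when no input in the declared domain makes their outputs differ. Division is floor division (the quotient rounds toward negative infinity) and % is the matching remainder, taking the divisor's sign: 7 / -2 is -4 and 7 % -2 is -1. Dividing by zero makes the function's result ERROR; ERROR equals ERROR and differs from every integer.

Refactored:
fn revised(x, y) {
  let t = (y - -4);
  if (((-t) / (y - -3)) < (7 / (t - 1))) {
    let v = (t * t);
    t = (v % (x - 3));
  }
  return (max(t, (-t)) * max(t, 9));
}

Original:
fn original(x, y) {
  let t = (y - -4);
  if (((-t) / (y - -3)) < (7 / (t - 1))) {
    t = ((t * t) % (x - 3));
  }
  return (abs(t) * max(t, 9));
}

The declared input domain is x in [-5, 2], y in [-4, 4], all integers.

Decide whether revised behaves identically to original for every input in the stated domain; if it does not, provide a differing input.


Side by side, the visible changes include: local variable names differ, statement counts differ, min/max/abs usage differs.
Spot check at x=2, y=-1 — original: t := 3 | (((-t) / (y - -3)) < (7 / (t - 1))): true | t := 0 | result 0. revised: t := 3 | (((-t) / (y - -3)) < (7 / (t - 1))): true | v := 9 | t := 0 | result 0. Both give 0.
Checked all 72 inputs in the declared domain: the outputs agree on every one.
verdict: equivalent


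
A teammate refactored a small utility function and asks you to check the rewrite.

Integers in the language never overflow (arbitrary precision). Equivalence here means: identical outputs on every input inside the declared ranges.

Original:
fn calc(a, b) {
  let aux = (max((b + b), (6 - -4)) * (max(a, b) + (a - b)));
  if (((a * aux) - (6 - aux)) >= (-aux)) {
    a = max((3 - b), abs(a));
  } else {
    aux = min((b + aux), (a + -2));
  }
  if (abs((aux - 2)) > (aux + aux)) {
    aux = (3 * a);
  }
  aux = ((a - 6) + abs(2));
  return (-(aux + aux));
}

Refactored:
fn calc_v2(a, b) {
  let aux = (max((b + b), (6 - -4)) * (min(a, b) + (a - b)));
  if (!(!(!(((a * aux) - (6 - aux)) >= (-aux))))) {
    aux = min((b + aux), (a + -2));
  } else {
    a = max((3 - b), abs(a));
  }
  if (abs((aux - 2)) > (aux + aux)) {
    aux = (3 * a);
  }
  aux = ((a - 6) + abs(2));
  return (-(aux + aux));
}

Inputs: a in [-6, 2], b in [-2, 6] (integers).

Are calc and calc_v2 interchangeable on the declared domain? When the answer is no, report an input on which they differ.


Run the pair on a=0, b=-2.
calc: aux := 20 | (((a * aux) - (6 - aux)) >= (-aux)): true | a := 5 | (abs((aux - 2)) > (aux + aux)): false | aux := 1 | result -2
calc_v2: aux := 0 | (!(!(!(((a * aux) - (6 - aux)) >= (-aux))))): true | aux := -2 | (abs((aux - 2)) > (aux + aux)): true | aux := 0 | aux := -4 | result 8
-2 and 8 differ, so these are not the same function on this domain.
verdict: not equivalent; witness: a=0, b=-2


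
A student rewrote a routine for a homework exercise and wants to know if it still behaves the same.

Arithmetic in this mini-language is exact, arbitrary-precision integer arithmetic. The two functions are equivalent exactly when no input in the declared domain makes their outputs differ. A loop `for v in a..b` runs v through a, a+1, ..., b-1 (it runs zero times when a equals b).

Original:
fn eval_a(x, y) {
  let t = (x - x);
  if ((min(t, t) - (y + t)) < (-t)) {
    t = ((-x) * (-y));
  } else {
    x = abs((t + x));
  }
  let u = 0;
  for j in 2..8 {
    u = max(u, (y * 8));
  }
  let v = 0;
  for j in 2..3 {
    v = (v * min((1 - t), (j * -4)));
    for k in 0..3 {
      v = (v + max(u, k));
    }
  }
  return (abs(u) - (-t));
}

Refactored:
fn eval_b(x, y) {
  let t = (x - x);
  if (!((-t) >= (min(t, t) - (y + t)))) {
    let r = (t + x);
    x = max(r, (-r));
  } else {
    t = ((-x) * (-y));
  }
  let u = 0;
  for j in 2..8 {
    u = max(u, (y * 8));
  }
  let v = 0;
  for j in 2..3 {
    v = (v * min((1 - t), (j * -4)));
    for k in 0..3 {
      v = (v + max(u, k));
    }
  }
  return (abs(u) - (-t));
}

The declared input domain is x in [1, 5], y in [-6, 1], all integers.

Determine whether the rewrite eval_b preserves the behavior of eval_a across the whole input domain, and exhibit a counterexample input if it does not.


Equivalent. The suspicious-looking change has no observable effect anywhere in the declared ranges.
An exhaustive pass over the 40 declared inputs shows identical outputs.
Spot check at x=5, y=-1 — eval_a: t=0, then ((min(t, t) - (y + t)) < (-t)) is false, then x=5, then u=0, then (j=2), then u=0, then (j=3), then u=0, then (j=4), then u=0, then (j=5), then u=0, then (j=6), then u=0, then (j=7), then u=0, then v=0, then (j=2), then v=0, then (k=0), then v=0, then (k=1), then v=1, then (k=2), then v=3, then returns 0. eval_b: t=0, then (!((-t) >= (min(t, t) - (y + t)))) is true, then r=5, then x=5, then u=0, then (j=2), then u=0, then (j=3), then u=0, then (j=4), then u=0, then (j=5), then u=0, then (j=6), then u=0, then (j=7), then u=0, then v=0, then (j=2), then v=0, then (k=0), then v=0, then (k=1), then v=1, then (k=2), then v=3, then returns 0. Both give 0.
verdict: equivalent


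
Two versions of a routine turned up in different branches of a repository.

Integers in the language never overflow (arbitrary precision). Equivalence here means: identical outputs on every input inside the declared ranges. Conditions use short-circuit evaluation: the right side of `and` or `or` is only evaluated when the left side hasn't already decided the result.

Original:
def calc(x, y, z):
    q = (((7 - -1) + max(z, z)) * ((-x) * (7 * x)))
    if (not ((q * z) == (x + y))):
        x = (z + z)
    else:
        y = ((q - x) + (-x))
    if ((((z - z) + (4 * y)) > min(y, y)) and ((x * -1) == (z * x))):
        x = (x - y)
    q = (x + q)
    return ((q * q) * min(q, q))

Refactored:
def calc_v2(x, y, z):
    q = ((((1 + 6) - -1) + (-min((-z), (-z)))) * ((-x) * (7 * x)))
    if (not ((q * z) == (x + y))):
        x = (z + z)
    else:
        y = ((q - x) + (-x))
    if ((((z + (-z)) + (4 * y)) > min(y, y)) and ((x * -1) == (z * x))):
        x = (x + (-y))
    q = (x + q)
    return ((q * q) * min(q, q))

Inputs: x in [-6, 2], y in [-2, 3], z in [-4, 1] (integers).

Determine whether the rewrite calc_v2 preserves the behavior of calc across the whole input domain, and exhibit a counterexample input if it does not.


Differences: constant usage differs; also min/max/abs usage differs; also arithmetic usage differs — yet all 324 inputs agree.
verdict: equivalent


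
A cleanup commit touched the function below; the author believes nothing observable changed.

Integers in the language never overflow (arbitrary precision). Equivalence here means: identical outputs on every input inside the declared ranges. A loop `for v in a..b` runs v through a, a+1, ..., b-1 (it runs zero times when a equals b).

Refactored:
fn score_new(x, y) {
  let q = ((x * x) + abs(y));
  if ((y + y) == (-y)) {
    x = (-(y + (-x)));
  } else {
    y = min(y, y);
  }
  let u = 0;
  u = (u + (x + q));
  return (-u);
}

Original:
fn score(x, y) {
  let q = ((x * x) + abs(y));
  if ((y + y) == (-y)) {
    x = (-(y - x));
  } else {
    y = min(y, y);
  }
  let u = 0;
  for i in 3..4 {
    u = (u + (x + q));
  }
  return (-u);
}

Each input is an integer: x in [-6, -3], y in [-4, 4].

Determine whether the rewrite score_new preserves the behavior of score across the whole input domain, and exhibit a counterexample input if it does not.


The two are interchangeable: statement counts differ, plus loop structure differs, plus arithmetic usage differs, plus local variable names differ, and every declared input agrees.
Tracing x=-5, y=3: score: q := 28 | ((y + y) == (-y)): false | y := 3 | u := 0 | iter i=3: | u := 23 | result -23 | score_new: q := 28 | ((y + y) == (-y)): false | y := 3 | u := 0 | u := 23 | result -23 — matching result -23.
Every one of the 36 inputs gives matching results.
verdict: equivalent


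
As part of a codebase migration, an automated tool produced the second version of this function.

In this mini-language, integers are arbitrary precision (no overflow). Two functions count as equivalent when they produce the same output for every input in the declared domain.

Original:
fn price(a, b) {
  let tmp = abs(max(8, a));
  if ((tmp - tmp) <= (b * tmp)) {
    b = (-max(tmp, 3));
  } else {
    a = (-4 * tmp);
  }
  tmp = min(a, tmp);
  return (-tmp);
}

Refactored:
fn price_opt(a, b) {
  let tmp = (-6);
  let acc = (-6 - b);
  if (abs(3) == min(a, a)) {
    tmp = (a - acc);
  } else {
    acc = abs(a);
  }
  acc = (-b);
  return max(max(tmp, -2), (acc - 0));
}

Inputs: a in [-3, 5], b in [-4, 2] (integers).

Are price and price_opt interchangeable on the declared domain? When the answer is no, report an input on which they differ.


Consider the input a=-3, b=-4.
price: tmp := 8 | ((tmp - tmp) <= (b * tmp)): false | a := -32 | tmp := -32 | result 32
price_opt: tmp := -6 | acc := -2 | (abs(3) == min(a, a)): false | acc := 3 | acc := 4 | result 4
32 vs 4 — the two versions disagree here.
verdict: not equivalent; witness: a=-3, b=-4


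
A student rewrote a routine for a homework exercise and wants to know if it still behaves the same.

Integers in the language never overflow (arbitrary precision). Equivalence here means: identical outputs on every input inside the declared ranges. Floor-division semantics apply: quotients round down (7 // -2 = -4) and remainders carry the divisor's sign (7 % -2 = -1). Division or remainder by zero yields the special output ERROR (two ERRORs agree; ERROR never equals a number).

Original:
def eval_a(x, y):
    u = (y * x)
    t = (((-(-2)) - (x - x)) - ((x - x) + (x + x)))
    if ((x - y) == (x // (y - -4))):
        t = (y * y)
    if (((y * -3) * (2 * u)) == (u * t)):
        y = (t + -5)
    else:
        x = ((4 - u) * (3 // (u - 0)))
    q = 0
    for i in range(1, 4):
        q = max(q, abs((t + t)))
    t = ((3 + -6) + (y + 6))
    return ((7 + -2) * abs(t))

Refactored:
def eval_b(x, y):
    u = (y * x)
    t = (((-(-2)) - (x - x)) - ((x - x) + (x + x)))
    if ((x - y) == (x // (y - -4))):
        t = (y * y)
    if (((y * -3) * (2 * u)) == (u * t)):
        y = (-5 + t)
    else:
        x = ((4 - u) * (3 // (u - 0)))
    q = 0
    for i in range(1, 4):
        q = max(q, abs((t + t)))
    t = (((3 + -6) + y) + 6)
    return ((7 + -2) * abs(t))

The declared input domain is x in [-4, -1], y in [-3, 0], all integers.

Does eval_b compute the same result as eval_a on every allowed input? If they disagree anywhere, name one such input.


Comparing the listings, the differences include: same computation, different form.
Tracing x=-1, y=0: eval_a: u = 0; t = 4; ((x - y) == (x // (y - -4))) -> true; t = 0; (((y * -3) * (2 * u)) == (u * t)) -> true; y = -5; q = 0; [i=1]; q = 0; [i=2]; q = 0; [i=3]; q = 0; t = -2; return 10 | eval_b: u = 0; t = 4; ((x - y) == (x // (y - -4))) -> true; t = 0; (((y * -3) * (2 * u)) == (u * t)) -> true; y = -5; q = 0; [i=1]; q = 0; [i=2]; q = 0; [i=3]; q = 0; t = -2; return 10 — matching result 10.
Checked all 16 inputs in the declared domain: the outputs agree on every one.
verdict: equivalent


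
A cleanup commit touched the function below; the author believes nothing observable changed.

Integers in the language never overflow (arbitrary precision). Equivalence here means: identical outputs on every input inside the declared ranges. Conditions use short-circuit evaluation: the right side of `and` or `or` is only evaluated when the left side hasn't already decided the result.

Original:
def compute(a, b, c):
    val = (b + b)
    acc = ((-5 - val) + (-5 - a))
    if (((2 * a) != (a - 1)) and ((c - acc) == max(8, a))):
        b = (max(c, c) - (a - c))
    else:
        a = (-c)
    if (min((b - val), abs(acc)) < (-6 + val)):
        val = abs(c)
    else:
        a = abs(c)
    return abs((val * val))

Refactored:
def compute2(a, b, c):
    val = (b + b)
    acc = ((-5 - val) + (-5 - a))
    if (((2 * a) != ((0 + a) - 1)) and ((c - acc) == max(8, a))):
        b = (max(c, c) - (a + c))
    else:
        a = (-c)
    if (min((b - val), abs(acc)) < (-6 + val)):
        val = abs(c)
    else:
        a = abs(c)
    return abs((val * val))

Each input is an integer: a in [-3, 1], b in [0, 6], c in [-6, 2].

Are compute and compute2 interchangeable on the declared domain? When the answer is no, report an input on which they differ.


Try a=-3, b=2, c=-3.
compute: val = 4; acc = -11; (((2 * a) != (a - 1)) and ((c - acc) == max(8, a))) -> true; b = -3; (min((b - val), abs(acc)) < (-6 + val)) -> true; val = 3; return 9
compute2: val = 4; acc = -11; (((2 * a) != ((0 + a) - 1)) and ((c - acc) == max(8, a))) -> true; b = 3; (min((b - val), abs(acc)) < (-6 + val)) -> false; a = 3; return 16
9 != 16, so the rewrite changes behavior.
verdict: not equivalent; witness: a=-3, b=2, c=-3


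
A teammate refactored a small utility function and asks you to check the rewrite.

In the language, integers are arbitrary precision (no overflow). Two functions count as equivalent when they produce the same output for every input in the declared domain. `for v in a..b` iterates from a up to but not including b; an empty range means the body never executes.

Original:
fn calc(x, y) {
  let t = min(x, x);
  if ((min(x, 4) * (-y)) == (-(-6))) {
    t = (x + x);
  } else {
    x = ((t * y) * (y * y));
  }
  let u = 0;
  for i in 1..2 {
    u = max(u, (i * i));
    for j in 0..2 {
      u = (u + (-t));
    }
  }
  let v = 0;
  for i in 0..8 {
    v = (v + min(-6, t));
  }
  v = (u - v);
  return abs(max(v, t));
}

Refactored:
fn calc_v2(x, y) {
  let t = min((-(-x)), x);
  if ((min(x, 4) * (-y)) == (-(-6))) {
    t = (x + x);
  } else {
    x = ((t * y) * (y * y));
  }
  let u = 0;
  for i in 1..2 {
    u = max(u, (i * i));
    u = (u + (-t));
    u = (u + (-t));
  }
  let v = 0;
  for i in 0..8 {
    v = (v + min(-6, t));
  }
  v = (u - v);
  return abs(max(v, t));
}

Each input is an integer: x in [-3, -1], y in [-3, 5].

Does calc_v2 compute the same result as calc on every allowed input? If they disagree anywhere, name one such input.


Comparing the listings, the differences include: loop structure differs, arithmetic usage differs, local variable names differ.
Tracing x=-2, y=3: calc: t=-2, then ((min(x, 4) * (-y)) == (-(-6))) is true, then t=-4, then u=0, then (i=1), then u=1, then (j=0), then u=5, then (j=1), then u=9, then v=0, then (i=0), then v=-6, then (i=1), then v=-12, then (i=2), then v=-18, then (i=3), then v=-24, then (i=4), then v=-30, then (i=5), then v=-36, then (i=6), then v=-42, then (i=7), then v=-48, then v=57, then returns 57 | calc_v2: t=-2, then ((min(x, 4) * (-y)) == (-(-6))) is true, then t=-4, then u=0, then (i=1), then u=1, then u=5, then u=9, then v=0, then (i=0), then v=-6, then (i=1), then v=-12, then (i=2), then v=-18, then (i=3), then v=-24, then (i=4), then v=-30, then (i=5), then v=-36, then (i=6), then v=-42, then (i=7), then v=-48, then v=57, then returns 57 — matching result 57.
An exhaustive pass over the 27 declared inputs shows identical outputs.
verdict: equivalent
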